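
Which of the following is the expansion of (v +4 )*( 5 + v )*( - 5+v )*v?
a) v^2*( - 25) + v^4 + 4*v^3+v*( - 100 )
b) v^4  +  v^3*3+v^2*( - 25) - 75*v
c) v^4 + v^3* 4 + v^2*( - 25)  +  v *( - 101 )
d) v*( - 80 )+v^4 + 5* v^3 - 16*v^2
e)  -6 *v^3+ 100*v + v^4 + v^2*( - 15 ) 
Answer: a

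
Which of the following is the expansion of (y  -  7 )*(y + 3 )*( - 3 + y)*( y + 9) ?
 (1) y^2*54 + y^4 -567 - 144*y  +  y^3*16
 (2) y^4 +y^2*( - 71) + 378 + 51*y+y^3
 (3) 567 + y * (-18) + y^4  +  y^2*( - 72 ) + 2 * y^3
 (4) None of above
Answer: 3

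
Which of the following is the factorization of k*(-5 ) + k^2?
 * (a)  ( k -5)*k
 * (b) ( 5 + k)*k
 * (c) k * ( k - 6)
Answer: a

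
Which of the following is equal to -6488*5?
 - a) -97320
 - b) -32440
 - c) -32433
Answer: b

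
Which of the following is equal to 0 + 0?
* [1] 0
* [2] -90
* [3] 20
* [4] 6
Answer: 1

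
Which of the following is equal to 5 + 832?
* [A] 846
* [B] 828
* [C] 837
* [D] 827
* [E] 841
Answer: C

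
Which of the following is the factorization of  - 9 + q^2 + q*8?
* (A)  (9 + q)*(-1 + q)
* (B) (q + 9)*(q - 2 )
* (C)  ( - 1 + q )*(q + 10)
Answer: A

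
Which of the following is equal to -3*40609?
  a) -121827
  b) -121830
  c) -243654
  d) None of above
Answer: a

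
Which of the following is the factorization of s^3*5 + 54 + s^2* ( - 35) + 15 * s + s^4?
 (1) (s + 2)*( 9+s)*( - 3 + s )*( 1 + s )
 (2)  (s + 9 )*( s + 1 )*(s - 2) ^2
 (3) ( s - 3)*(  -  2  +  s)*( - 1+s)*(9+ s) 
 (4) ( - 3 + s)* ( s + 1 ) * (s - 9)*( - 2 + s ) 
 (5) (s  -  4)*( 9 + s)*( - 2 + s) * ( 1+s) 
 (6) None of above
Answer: 6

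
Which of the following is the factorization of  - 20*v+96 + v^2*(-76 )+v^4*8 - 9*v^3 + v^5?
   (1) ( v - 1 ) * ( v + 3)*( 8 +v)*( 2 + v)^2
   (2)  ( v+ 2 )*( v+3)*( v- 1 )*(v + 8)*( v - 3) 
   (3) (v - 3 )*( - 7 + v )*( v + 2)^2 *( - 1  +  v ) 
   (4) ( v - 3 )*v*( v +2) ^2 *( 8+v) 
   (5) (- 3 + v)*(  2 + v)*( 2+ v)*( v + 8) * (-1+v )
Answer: 5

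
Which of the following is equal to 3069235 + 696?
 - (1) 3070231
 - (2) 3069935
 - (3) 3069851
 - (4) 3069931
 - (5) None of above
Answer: 4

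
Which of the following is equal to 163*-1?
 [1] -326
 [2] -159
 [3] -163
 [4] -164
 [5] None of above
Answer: 3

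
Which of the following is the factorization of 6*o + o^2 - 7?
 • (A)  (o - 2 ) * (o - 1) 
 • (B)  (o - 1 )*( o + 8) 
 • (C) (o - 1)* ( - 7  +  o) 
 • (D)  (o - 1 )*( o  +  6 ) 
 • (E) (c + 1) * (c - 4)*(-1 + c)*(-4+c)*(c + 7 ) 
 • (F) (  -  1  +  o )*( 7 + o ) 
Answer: F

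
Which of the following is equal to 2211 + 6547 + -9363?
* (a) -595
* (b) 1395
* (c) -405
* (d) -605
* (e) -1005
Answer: d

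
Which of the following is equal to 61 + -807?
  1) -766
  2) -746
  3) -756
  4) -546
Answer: 2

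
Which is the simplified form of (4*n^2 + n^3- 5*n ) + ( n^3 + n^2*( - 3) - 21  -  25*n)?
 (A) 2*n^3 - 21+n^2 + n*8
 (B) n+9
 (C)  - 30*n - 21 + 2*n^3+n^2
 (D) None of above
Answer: C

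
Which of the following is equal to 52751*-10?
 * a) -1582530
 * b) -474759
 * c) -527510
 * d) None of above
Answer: c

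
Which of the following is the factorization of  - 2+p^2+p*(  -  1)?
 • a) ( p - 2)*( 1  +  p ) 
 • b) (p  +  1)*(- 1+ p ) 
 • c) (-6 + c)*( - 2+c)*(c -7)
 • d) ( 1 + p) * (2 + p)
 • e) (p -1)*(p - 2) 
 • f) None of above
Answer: a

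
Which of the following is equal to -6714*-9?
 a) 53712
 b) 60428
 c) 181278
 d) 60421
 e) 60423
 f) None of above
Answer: f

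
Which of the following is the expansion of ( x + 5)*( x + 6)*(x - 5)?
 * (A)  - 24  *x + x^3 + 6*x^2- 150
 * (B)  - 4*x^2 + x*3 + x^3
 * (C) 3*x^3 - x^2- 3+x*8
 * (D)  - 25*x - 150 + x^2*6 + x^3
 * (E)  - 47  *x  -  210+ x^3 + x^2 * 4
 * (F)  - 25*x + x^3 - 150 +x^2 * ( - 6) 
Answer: D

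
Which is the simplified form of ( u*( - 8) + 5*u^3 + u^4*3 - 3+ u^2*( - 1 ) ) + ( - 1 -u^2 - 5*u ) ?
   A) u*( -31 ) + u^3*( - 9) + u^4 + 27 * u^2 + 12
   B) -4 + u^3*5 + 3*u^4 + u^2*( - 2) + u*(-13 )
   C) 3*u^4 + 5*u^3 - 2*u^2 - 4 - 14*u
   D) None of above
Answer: B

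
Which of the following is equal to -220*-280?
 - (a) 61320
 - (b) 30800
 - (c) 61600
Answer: c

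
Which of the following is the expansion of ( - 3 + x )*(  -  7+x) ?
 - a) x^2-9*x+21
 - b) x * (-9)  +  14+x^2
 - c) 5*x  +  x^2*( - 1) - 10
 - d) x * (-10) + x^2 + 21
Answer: d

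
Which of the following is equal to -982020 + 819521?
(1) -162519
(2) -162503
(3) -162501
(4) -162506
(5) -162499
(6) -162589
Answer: 5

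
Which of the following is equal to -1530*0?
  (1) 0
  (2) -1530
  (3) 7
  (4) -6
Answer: 1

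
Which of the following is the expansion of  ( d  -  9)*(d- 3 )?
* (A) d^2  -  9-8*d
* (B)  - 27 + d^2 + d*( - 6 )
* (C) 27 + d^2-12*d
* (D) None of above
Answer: C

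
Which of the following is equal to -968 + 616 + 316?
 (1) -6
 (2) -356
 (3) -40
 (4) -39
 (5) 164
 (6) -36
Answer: 6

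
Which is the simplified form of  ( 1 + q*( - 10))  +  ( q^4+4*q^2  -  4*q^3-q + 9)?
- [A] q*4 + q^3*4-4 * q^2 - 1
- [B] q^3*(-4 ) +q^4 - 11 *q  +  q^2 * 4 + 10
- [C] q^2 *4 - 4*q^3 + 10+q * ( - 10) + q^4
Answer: B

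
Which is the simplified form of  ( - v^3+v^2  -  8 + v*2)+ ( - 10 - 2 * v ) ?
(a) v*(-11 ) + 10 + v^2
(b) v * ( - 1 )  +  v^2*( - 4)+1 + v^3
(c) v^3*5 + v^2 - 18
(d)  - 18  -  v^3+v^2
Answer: d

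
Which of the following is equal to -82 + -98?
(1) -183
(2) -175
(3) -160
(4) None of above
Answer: 4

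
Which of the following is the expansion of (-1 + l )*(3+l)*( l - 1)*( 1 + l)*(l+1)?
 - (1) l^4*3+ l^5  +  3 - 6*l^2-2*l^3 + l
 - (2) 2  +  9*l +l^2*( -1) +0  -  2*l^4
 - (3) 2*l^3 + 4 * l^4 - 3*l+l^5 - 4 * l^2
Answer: 1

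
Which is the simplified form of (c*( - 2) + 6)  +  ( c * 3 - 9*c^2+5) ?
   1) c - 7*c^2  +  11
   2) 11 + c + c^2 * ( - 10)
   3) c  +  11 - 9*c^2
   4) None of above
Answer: 3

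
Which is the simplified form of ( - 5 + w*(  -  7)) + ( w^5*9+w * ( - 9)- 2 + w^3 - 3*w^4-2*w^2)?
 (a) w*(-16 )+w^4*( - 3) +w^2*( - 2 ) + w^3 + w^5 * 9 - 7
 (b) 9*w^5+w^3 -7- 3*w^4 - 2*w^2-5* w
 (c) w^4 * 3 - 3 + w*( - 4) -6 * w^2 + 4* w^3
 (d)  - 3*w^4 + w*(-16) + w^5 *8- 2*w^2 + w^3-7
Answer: a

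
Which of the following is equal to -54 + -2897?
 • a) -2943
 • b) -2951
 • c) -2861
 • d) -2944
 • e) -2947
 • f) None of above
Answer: b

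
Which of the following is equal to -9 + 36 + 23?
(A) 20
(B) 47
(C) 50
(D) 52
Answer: C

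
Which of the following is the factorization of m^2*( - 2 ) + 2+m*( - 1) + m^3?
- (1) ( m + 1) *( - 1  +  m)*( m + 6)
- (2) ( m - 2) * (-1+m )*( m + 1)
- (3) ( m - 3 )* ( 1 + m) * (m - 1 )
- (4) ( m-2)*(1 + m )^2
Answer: 2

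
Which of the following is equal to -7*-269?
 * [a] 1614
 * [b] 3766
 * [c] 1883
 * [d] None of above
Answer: c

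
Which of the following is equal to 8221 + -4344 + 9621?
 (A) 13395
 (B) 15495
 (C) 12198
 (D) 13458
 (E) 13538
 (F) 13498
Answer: F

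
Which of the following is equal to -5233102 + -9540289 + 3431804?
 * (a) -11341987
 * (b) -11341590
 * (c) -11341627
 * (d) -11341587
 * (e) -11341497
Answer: d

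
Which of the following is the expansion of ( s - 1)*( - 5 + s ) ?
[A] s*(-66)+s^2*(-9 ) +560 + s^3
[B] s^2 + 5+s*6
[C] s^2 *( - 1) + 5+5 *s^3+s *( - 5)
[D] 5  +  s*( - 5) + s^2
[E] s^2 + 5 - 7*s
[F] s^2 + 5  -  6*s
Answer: F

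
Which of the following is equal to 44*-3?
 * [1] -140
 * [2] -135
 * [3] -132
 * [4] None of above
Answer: 3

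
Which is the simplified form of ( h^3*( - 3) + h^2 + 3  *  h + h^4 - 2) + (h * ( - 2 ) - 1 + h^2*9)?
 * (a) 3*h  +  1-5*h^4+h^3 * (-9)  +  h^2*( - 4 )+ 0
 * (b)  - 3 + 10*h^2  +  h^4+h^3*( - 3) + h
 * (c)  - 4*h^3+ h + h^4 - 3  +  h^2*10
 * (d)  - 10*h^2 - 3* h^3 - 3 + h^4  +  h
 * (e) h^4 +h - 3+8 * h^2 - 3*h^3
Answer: b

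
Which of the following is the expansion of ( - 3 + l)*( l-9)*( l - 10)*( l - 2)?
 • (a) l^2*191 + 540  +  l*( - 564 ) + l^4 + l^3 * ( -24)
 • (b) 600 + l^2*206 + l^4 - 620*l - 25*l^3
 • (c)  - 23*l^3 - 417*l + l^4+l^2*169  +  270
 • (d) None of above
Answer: a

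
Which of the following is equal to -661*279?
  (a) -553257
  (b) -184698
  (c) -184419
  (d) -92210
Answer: c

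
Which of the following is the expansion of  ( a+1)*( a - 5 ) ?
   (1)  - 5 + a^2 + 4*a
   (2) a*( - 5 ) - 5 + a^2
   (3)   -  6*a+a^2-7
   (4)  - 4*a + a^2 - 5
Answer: 4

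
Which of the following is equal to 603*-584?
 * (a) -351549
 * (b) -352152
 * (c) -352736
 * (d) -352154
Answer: b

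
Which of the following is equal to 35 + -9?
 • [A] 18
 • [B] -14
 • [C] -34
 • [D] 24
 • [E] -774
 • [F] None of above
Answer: F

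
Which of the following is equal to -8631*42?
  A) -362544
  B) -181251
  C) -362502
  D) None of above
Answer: C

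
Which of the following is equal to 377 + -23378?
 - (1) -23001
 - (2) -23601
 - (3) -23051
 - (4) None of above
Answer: 1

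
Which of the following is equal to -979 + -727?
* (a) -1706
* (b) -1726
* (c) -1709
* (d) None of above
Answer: a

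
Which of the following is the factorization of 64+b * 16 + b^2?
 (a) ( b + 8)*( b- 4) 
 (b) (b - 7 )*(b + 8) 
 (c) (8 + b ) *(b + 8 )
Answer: c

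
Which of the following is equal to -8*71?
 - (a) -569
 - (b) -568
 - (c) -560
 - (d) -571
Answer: b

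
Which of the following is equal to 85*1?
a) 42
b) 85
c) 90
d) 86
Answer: b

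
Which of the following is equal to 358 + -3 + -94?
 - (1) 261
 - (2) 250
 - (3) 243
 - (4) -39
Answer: 1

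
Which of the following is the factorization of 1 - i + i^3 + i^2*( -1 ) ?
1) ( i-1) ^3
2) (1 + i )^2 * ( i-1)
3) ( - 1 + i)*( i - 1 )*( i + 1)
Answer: 3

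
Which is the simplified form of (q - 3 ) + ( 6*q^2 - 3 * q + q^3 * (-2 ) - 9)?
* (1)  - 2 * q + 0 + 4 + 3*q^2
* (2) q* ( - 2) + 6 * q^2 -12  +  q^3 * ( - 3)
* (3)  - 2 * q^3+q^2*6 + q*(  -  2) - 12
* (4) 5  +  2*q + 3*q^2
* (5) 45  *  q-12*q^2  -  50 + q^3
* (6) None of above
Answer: 3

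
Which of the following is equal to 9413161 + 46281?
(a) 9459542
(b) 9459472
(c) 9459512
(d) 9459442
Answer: d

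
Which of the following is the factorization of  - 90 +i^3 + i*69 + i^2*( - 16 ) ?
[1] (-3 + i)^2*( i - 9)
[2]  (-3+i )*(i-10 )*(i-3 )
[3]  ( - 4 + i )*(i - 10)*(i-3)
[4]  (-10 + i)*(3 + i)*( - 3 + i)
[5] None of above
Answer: 2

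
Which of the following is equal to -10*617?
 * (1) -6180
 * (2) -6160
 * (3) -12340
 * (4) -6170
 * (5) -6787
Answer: 4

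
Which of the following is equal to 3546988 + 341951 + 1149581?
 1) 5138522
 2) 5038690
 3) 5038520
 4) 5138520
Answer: 3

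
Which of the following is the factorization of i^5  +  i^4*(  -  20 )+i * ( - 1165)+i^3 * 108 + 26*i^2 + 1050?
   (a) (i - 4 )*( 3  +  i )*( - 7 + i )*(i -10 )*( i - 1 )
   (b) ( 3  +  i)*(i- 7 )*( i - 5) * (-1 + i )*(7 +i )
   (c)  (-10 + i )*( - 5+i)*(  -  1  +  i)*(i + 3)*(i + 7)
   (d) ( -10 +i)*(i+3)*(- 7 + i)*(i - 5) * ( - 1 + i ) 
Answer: d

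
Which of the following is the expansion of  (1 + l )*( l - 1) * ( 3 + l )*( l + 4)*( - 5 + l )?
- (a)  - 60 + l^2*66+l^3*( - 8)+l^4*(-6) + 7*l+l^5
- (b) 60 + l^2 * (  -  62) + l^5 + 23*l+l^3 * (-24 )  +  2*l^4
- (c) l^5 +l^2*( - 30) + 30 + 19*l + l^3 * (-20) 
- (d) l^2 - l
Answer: b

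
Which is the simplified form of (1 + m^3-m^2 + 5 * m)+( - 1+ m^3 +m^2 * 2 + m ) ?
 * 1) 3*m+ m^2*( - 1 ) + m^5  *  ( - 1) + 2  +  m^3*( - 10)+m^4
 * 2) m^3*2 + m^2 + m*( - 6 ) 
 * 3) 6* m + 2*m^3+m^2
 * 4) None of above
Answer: 3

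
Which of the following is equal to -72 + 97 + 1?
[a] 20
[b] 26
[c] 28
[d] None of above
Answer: b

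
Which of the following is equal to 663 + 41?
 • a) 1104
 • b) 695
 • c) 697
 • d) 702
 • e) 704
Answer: e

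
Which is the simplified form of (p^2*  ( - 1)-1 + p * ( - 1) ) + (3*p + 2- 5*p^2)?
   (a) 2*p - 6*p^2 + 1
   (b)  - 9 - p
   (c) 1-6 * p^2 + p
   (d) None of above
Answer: a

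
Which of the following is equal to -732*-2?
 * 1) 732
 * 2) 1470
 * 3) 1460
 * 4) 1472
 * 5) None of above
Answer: 5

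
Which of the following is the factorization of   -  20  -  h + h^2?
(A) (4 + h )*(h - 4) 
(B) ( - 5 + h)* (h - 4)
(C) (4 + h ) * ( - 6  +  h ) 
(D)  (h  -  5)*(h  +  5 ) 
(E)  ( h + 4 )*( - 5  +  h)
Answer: E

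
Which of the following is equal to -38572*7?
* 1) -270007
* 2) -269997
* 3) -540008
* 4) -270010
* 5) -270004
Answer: 5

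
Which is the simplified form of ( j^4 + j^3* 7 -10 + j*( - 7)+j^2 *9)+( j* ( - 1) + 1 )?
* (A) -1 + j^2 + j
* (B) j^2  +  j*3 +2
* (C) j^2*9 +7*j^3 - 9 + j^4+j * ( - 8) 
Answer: C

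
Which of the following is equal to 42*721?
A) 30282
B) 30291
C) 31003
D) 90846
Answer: A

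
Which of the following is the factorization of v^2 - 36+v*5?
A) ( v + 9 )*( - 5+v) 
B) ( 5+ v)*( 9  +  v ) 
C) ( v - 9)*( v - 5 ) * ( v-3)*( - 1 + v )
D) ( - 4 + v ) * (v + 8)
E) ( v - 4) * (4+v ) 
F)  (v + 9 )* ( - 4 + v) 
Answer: F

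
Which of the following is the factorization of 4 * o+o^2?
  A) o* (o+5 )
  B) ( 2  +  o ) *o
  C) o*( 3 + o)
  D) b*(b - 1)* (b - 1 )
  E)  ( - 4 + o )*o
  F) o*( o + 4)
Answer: F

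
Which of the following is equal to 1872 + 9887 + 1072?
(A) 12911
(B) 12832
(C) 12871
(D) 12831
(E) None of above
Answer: D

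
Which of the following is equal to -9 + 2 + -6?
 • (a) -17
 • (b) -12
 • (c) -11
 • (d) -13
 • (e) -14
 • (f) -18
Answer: d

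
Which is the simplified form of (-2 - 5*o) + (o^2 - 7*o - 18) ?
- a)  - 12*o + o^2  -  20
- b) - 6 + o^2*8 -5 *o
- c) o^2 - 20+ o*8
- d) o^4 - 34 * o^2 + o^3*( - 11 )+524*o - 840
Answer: a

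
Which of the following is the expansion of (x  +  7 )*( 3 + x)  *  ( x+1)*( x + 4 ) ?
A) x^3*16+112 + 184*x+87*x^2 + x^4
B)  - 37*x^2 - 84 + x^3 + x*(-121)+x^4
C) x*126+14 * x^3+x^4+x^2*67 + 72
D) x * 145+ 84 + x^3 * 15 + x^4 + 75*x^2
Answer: D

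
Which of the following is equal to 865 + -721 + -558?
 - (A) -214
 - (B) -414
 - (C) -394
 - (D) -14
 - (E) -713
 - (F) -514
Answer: B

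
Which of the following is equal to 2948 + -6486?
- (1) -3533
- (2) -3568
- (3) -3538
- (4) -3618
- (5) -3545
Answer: 3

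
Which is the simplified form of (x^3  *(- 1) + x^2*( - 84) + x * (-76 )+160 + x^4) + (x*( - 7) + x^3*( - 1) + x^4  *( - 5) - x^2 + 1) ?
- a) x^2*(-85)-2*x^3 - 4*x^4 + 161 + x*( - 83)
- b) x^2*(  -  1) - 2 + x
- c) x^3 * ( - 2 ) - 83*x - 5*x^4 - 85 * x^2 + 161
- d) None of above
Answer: a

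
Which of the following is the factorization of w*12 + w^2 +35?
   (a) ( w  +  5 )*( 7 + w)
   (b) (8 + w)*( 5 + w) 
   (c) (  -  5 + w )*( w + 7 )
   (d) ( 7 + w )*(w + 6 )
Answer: a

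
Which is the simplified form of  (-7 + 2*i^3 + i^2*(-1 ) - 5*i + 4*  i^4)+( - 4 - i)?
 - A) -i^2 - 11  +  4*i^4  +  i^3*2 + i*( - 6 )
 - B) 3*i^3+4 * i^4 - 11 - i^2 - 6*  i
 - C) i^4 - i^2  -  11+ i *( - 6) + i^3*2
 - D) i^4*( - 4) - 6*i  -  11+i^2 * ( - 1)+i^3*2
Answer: A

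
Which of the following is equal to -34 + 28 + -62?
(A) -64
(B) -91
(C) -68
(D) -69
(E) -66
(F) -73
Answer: C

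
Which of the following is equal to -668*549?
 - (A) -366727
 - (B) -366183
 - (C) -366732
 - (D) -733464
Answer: C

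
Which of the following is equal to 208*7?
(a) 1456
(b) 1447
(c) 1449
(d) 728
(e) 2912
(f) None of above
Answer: a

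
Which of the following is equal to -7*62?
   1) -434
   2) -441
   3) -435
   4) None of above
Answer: 1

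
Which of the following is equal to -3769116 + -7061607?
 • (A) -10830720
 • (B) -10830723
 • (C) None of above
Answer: B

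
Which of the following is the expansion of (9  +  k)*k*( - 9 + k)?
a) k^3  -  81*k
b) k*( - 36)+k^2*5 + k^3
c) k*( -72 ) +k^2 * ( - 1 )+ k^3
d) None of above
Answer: a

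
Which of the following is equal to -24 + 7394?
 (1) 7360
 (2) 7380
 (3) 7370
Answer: 3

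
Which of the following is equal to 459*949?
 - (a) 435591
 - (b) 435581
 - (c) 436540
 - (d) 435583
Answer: a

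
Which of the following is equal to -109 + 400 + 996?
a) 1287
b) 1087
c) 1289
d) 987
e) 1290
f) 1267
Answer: a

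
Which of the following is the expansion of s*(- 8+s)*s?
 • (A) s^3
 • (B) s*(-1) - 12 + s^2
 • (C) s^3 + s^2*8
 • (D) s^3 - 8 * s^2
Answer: D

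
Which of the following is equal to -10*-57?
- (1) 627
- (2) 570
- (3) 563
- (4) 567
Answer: 2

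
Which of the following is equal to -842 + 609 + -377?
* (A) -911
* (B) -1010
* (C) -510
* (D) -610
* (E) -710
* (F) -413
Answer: D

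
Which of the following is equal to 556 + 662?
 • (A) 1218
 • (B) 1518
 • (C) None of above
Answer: A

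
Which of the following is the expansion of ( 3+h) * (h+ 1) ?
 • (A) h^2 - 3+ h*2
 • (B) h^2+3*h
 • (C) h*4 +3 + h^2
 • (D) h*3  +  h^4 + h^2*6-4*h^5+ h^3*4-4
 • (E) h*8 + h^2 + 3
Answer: C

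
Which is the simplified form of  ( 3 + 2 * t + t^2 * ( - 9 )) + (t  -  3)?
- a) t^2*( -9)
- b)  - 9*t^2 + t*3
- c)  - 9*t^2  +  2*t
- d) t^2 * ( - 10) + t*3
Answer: b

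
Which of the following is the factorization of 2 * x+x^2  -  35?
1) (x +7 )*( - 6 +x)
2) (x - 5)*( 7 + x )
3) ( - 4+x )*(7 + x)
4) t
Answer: 2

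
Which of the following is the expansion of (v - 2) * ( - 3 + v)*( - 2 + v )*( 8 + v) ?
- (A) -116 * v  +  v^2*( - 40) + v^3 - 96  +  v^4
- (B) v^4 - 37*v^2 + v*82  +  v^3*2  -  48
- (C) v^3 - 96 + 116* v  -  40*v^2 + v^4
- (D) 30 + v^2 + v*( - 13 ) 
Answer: C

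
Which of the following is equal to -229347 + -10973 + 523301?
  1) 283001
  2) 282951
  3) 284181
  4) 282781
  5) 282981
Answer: 5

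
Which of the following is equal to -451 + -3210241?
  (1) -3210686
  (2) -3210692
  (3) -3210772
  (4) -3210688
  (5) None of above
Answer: 2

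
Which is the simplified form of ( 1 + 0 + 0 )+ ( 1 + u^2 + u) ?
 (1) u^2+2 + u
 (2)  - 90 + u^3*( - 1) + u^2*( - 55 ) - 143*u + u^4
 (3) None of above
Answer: 1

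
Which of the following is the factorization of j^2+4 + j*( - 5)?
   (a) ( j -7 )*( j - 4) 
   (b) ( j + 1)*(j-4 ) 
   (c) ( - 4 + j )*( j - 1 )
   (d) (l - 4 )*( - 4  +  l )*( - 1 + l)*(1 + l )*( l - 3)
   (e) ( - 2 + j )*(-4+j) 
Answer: c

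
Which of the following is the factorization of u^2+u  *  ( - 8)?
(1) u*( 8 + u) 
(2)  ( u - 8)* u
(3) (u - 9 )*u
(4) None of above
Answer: 2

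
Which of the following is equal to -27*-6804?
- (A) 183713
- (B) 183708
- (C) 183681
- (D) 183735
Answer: B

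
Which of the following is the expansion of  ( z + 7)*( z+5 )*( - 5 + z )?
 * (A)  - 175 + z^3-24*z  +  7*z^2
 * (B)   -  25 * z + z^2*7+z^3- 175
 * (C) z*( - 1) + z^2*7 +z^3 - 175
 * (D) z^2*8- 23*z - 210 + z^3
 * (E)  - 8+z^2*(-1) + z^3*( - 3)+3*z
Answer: B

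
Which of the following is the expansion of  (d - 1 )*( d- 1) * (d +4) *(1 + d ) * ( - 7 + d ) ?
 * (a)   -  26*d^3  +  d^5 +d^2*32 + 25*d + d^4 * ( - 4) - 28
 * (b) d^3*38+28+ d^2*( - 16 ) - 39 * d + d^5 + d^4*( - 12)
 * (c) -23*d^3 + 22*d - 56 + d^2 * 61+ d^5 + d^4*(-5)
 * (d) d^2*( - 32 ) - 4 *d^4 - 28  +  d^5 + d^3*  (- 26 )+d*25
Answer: a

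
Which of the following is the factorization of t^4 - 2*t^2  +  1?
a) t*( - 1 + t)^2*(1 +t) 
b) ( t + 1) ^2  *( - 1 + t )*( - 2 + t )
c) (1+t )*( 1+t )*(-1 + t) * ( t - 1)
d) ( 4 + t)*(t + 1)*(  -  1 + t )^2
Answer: c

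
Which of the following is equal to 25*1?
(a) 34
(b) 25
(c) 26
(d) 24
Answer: b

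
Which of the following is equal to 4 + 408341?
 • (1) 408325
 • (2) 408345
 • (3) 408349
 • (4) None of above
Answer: 2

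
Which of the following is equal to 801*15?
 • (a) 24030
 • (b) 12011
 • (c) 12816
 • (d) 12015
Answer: d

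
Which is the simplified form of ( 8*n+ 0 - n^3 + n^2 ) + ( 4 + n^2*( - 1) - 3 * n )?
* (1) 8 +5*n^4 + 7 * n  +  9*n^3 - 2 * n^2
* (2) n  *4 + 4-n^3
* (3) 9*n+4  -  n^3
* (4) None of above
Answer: 4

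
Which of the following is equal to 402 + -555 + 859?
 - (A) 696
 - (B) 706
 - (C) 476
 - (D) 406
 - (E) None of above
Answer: B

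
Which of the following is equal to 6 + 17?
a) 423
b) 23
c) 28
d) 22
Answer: b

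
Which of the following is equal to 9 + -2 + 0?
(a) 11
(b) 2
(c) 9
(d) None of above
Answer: d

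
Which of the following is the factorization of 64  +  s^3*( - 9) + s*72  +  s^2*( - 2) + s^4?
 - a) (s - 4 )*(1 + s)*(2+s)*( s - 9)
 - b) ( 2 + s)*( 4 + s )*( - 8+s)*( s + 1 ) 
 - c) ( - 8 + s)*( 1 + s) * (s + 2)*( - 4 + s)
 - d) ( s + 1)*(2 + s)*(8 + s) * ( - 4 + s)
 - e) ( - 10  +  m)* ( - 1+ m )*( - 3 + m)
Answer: c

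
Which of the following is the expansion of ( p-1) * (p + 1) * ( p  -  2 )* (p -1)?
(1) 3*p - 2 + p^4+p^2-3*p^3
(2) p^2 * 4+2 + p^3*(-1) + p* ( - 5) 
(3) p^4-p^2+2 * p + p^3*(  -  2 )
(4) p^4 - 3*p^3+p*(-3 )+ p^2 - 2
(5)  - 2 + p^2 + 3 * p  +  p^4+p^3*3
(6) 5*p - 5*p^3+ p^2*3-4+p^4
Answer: 1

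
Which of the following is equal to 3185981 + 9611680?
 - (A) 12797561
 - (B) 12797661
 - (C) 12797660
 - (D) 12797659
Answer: B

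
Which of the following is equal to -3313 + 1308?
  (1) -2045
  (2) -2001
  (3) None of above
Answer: 3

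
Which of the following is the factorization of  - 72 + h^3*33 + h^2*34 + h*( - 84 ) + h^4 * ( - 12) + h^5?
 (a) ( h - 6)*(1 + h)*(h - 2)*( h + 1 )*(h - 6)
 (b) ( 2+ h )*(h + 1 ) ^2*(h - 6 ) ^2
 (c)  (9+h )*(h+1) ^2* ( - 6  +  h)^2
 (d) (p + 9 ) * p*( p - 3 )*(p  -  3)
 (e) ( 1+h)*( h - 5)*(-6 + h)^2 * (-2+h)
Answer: a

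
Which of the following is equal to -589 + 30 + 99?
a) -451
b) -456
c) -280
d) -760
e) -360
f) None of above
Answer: f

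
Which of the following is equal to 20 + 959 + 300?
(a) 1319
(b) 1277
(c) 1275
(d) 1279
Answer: d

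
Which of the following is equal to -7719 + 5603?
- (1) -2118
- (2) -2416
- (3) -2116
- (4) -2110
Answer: 3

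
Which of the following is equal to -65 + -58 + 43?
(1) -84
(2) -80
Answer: 2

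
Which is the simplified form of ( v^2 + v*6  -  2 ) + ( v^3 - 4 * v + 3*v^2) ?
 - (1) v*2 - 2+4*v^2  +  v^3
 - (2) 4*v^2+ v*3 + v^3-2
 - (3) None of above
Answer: 1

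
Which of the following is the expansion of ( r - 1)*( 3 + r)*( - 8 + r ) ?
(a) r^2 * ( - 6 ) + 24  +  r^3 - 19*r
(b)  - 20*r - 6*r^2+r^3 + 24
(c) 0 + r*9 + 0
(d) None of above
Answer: a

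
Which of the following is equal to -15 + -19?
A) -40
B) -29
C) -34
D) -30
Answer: C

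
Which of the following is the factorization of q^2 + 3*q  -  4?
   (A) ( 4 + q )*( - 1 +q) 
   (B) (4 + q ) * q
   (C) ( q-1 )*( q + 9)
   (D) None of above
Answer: A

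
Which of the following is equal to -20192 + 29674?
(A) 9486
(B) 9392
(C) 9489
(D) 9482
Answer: D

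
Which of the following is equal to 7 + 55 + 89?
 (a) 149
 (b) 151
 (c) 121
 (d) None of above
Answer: b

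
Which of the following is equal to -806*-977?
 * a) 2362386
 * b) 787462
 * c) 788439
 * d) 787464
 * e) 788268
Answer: b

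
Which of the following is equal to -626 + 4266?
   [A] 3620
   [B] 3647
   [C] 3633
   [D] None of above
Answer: D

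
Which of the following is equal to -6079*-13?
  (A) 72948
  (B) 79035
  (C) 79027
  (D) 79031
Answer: C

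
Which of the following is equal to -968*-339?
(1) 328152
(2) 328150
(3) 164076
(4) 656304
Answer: 1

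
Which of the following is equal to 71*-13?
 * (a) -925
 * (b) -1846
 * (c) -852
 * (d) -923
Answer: d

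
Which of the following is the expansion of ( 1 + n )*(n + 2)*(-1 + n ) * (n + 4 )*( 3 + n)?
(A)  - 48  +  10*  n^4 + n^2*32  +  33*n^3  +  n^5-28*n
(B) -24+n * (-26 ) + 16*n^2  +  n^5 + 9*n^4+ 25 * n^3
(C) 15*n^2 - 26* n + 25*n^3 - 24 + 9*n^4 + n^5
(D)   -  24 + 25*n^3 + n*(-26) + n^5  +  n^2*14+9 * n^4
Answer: C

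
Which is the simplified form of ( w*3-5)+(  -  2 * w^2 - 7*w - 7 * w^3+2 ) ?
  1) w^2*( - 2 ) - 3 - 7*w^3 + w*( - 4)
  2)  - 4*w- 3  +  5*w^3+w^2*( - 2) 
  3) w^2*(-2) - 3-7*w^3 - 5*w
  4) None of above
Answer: 1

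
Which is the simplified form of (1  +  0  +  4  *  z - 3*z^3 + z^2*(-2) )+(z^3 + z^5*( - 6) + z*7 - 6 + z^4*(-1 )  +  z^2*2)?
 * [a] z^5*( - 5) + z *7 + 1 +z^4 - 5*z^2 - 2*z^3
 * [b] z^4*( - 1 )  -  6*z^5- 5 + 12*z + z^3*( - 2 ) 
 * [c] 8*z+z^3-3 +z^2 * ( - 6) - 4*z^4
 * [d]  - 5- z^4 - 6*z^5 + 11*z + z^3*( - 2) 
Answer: d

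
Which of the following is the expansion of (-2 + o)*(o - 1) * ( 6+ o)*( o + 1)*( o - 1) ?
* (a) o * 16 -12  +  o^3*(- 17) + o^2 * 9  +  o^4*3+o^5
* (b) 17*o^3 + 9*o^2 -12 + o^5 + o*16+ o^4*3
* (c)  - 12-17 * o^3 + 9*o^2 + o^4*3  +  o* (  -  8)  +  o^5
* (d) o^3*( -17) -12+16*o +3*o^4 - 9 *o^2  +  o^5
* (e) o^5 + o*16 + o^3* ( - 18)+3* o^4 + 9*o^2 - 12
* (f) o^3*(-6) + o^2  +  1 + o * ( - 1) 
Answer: a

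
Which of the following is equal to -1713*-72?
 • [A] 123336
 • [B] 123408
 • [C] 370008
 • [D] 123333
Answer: A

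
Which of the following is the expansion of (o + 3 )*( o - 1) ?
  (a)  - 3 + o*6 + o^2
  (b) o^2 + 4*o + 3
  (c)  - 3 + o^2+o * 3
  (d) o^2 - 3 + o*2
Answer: d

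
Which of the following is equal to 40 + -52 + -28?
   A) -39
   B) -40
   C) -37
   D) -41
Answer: B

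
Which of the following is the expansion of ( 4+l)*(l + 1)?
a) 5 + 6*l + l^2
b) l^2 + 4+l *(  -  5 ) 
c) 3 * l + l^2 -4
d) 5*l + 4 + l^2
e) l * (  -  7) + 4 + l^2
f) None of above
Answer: d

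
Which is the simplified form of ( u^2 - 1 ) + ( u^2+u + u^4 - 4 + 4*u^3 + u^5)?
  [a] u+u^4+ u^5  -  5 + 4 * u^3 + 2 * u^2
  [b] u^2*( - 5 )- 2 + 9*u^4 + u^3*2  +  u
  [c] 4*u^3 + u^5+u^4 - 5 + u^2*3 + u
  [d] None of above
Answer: a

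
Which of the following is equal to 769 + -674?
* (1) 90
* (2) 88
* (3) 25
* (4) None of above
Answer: 4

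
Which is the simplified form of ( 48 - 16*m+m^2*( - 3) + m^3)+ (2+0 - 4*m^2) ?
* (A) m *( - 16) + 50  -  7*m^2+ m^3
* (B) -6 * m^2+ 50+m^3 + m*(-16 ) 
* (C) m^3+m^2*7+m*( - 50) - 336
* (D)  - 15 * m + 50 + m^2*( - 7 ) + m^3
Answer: A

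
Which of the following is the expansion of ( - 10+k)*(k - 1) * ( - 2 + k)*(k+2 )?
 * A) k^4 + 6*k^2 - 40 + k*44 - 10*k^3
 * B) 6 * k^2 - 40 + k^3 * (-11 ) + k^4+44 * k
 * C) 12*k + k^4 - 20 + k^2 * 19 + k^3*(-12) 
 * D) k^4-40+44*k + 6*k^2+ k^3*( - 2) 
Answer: B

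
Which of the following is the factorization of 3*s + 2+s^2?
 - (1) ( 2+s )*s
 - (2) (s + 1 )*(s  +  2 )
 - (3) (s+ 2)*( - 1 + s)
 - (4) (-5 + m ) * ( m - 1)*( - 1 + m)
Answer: 2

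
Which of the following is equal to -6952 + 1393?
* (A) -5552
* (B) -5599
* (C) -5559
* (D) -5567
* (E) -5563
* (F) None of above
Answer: C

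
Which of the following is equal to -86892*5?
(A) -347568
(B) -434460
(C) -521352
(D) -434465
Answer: B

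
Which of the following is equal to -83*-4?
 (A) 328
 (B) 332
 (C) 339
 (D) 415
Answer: B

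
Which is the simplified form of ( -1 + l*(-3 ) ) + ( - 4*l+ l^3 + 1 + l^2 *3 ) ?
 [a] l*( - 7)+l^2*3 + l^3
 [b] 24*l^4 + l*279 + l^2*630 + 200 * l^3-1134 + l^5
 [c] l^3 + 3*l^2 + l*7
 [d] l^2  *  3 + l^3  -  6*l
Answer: a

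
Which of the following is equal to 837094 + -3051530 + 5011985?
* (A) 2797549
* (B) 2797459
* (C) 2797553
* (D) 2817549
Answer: A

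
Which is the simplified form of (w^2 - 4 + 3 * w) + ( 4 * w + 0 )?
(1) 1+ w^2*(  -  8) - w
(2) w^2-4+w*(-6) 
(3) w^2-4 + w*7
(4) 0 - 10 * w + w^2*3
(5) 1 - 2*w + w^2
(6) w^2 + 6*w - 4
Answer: 3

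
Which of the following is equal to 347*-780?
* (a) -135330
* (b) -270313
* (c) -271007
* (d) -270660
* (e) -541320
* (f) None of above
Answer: d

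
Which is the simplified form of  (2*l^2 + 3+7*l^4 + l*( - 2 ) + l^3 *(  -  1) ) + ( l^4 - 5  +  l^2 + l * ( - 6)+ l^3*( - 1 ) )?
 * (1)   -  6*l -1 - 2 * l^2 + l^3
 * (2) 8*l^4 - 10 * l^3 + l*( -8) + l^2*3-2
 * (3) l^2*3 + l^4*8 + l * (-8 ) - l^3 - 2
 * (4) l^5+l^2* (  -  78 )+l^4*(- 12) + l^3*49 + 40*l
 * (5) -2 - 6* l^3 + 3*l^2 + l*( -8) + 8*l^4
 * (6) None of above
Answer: 6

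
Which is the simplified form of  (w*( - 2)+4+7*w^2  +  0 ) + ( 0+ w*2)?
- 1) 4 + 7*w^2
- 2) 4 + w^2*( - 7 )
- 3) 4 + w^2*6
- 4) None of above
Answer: 1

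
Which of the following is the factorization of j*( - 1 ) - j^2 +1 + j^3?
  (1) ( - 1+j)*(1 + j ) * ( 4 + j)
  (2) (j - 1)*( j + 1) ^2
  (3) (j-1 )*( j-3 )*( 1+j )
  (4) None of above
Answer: 4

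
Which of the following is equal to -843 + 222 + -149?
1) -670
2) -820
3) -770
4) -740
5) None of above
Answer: 3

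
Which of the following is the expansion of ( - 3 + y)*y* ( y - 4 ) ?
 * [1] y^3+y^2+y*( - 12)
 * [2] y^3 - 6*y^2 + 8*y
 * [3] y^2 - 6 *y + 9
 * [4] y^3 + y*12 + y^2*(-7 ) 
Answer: 4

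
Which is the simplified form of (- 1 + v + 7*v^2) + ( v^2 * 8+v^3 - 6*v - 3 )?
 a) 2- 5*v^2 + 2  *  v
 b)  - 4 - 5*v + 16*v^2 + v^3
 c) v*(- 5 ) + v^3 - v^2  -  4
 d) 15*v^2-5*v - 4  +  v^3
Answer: d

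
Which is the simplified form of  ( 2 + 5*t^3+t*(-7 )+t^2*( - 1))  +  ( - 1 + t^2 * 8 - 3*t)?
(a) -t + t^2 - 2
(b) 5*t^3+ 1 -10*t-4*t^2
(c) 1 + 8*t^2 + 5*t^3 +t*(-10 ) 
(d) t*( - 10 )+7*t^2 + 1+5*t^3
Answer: d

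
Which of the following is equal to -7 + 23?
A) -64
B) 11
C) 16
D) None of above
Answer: C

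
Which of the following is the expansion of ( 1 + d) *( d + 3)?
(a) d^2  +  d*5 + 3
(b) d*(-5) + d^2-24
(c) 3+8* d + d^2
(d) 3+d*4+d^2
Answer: d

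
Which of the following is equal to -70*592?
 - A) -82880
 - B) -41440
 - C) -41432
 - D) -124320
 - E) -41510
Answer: B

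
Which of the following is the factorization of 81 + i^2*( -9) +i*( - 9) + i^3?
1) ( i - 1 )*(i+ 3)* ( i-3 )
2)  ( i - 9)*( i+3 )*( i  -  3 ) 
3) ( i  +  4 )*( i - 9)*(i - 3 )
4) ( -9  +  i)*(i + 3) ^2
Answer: 2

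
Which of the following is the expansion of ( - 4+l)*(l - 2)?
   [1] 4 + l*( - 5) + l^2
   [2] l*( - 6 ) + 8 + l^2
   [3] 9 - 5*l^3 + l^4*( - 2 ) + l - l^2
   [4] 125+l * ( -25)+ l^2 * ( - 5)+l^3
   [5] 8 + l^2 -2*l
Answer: 2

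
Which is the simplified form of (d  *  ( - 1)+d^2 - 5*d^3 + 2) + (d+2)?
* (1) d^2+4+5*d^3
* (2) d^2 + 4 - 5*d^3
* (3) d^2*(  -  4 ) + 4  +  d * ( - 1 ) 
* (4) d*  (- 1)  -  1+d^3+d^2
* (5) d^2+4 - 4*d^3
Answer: 2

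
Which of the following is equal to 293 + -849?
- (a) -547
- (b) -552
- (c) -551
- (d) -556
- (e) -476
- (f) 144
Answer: d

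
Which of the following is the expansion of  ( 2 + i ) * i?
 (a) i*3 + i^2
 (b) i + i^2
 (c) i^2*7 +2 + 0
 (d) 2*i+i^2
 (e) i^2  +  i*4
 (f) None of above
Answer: d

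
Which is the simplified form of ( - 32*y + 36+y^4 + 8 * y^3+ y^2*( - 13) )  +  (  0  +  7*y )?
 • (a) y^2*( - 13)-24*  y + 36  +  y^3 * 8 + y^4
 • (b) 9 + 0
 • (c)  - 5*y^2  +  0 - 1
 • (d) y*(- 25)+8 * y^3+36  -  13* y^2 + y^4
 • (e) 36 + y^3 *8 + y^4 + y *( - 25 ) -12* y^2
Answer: d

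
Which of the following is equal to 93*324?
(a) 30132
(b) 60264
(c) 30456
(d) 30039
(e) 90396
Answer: a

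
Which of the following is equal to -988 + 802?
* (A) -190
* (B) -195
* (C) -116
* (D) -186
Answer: D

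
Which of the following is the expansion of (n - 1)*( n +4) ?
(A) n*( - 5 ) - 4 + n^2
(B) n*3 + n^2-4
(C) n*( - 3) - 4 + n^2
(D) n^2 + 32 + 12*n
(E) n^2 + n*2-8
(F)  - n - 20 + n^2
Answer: B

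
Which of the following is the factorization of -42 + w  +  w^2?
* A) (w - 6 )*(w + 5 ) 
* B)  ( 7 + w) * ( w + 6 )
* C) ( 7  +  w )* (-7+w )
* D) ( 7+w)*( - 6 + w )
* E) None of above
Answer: D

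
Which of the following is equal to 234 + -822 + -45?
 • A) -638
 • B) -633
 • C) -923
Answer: B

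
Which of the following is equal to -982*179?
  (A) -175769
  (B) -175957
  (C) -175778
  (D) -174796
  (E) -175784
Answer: C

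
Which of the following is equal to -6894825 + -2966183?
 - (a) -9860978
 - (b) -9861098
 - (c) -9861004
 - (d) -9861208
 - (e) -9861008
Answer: e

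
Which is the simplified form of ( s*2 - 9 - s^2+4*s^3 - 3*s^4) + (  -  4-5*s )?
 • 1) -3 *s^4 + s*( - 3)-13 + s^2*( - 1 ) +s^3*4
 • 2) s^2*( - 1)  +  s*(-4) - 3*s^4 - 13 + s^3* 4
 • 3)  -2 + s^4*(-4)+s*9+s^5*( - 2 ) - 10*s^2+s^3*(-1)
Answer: 1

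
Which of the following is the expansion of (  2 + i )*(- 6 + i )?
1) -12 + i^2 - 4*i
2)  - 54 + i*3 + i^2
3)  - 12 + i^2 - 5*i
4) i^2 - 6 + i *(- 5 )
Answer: 1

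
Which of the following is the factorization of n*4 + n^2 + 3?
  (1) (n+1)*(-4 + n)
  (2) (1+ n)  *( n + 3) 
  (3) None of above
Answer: 2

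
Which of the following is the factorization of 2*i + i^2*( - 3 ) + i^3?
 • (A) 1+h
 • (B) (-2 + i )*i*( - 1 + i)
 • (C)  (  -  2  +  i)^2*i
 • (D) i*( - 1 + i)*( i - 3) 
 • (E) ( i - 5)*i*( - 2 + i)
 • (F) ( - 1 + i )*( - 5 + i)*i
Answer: B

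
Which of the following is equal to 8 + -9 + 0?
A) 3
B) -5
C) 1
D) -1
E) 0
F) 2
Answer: D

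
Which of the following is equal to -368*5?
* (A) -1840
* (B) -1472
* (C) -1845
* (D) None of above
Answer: A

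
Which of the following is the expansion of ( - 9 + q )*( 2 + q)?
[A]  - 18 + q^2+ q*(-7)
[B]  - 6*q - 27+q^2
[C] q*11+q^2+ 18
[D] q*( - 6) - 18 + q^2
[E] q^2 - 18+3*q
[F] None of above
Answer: A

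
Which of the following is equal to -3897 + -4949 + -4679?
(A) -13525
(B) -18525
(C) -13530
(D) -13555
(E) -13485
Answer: A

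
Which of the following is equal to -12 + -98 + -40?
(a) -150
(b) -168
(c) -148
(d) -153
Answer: a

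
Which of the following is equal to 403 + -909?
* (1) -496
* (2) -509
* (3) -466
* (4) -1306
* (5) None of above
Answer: 5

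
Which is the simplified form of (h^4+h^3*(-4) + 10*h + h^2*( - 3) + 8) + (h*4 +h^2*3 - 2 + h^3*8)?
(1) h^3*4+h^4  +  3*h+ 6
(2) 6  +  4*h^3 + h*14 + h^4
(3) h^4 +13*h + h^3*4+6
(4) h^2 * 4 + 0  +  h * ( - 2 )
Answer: 2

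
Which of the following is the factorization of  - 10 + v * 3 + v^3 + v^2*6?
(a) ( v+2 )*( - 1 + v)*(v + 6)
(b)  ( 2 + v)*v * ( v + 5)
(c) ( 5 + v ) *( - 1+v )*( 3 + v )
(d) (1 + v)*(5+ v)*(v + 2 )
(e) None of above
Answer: e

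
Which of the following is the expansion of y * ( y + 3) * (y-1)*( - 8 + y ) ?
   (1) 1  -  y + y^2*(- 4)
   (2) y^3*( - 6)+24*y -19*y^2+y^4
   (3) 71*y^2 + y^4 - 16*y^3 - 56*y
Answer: 2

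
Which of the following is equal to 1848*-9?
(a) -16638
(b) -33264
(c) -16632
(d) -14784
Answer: c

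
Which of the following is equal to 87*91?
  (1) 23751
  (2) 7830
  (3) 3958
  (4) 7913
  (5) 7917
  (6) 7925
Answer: 5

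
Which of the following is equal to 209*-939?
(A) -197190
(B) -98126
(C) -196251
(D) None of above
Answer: C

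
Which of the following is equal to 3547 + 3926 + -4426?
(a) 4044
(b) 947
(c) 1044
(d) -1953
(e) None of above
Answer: e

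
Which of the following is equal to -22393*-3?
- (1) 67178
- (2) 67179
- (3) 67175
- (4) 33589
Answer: 2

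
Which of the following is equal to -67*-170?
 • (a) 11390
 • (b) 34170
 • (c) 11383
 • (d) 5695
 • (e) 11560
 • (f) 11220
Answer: a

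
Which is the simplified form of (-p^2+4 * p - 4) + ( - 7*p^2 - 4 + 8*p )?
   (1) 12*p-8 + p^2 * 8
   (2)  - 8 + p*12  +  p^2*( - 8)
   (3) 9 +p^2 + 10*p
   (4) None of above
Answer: 2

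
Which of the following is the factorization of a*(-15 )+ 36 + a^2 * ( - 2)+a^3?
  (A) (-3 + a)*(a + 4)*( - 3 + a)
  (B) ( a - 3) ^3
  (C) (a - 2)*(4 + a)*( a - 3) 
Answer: A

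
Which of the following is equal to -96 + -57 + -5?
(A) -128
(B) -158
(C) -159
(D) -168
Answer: B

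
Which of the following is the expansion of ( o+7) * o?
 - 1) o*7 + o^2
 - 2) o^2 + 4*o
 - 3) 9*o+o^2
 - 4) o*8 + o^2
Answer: 1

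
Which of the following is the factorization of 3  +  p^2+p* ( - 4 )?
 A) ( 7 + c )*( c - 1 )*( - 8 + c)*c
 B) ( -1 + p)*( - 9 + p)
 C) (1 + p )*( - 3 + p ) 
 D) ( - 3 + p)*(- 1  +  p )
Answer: D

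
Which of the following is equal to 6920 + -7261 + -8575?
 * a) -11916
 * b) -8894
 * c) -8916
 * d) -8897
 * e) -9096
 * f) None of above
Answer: c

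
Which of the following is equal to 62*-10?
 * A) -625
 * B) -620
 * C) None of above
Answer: B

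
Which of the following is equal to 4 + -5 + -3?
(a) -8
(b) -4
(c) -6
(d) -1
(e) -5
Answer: b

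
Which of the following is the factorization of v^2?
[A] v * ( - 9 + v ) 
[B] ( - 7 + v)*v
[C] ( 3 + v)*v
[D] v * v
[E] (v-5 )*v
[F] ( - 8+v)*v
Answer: D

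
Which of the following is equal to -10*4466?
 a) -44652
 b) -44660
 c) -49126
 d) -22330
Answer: b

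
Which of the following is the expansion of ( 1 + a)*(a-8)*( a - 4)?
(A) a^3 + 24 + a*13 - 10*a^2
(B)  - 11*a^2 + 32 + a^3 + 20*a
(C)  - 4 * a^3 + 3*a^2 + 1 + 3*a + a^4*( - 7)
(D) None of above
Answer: B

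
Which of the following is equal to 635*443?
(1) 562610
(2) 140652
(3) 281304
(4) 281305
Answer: 4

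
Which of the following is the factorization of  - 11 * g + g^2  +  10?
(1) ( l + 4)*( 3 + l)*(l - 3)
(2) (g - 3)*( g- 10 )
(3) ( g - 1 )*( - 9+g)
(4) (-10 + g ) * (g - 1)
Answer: 4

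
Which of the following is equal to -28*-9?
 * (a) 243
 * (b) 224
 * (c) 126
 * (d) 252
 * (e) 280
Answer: d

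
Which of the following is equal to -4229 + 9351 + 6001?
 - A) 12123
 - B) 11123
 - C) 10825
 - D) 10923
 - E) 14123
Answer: B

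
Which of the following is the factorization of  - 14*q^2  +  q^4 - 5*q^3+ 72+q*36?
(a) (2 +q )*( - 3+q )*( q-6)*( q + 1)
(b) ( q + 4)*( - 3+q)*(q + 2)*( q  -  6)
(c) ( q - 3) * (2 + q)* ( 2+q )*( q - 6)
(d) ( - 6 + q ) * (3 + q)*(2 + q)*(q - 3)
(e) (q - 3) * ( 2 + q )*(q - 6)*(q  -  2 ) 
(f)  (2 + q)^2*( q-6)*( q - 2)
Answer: c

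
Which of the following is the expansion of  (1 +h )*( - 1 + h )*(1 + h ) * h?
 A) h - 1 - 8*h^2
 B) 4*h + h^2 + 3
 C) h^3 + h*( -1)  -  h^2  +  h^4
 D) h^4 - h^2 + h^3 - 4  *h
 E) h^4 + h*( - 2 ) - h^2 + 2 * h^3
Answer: C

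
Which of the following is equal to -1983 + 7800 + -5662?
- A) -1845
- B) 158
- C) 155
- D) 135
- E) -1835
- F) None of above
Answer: C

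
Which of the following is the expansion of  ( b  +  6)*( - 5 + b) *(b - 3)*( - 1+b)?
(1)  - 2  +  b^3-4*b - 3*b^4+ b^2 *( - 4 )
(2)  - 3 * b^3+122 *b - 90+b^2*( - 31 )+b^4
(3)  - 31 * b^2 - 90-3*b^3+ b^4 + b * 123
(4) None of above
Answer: 3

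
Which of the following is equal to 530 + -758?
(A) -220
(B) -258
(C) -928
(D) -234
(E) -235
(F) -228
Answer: F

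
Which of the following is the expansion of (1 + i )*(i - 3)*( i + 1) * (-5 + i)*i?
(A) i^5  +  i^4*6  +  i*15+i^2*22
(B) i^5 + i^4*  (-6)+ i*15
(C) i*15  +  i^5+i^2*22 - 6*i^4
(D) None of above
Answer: C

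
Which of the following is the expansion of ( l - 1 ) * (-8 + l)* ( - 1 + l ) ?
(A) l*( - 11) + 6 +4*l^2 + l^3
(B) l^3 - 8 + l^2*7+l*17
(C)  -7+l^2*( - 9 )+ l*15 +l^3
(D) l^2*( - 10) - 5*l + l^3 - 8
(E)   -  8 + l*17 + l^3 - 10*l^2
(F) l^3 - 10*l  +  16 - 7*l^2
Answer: E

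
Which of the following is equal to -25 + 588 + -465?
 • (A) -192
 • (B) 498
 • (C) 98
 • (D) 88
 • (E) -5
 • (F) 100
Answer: C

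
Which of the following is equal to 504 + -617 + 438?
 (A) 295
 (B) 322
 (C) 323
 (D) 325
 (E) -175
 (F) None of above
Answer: D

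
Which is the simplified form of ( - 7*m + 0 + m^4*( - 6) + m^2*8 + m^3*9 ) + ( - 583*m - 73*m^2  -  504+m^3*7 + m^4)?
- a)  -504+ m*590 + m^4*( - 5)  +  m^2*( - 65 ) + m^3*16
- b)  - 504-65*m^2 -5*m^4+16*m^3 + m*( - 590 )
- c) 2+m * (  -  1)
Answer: b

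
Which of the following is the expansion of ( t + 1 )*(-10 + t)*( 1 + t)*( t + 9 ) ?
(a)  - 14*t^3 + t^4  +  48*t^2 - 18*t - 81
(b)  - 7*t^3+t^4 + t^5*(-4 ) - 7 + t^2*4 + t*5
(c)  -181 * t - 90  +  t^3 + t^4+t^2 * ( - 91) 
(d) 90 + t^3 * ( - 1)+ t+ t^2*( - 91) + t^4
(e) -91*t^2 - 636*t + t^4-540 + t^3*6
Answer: c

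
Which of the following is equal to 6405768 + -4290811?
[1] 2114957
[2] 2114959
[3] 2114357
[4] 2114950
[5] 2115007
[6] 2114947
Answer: 1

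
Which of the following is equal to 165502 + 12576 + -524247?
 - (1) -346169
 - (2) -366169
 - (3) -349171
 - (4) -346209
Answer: 1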